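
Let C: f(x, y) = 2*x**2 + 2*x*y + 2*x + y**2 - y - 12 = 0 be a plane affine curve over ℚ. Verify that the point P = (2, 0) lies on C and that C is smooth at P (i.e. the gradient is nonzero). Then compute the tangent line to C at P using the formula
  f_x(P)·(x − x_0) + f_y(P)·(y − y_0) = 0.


Tangent line at P: 10*x + 3*y - 20 = 0.

Step 1: f(2, 0) = 0, so P lies on C.
Step 2: partial derivatives
  f_x(x, y) = 4*x + 2*y + 2, f_y(x, y) = 2*x + 2*y - 1.
  f_x(P) = 10, f_y(P) = 3 (gradient nonzero, so P is smooth).
Step 3: tangent line at P: 10·(x − 2) + 3·(y − 0) = 0.
Expanding: 10*x + 3*y - 20 = 0.


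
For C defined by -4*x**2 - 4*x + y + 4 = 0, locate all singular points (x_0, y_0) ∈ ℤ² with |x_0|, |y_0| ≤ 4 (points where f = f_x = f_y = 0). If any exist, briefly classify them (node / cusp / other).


No singular points in the scanned grid; C is smooth there.

Compute partial derivatives:
  f_x = -8*x - 4.
  f_y = 1.
f_y = 1 is a nonzero constant, so f_y never vanishes: no point (x, y) can satisfy f = f_x = f_y = 0. In particular no (x, y) ∈ {−4, ..., 4}² is singular; the curve is smooth.


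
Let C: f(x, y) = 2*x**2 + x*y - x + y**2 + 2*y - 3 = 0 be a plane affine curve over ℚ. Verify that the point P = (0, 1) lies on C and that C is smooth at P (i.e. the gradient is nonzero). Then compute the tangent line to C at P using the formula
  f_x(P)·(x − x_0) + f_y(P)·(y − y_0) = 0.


Tangent line at P: 4*y - 4 = 0.

Step 1: f(0, 1) = 0, so P lies on C.
Step 2: partial derivatives
  f_x(x, y) = 4*x + y - 1, f_y(x, y) = x + 2*y + 2.
  f_x(P) = 0, f_y(P) = 4 (gradient nonzero, so P is smooth).
Step 3: tangent line at P: 0·(x − 0) + 4·(y − 1) = 0.
Expanding: 4*y - 4 = 0.


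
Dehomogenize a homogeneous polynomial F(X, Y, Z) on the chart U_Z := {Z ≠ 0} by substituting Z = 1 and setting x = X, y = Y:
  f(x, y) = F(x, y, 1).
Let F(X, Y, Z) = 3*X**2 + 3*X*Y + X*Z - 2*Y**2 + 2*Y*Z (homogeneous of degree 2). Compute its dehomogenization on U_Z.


f(x, y) = 3*x**2 + 3*x*y + x - 2*y**2 + 2*y

On U_Z we set Z = 1. Each monomial c·X^i·Y^j·Z^k in F becomes c·x^i·y^j·1^k = c·x^i·y^j.
Substituting Z = 1: F(X, Y, 1) = 3*x**2 + 3*x*y + x - 2*y**2 + 2*y.
Note: deg(f) ≤ deg(F) = 2; strict inequality happens when F is divisible by Z (lost terms).


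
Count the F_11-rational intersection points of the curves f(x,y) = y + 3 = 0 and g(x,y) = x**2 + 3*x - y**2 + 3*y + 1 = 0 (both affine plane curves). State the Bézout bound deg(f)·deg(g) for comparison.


Common zeros: {(4, 8)}; count = 1; Bézout bound = 2.

deg(f) = 1, deg(g) = 2, so Bézout bound = 2.
Scan x ∈ F_11. For each x, list the y ∈ F_11 with f(x, y) ≡ 0 and those with g(x, y) ≡ 0 (mod 11); the common zeros in that column are the intersection.
  x = 0: f ≡ 0 at y ∈ {8}; g ≡ 0 at y ∈ ∅; common: ∅.
  x = 1: f ≡ 0 at y ∈ {8}; g ≡ 0 at y ∈ ∅; common: ∅.
  x = 2: f ≡ 0 at y ∈ {8}; g ≡ 0 at y ∈ {0, 3}; common: ∅.
  x = 3: f ≡ 0 at y ∈ {8}; g ≡ 0 at y ∈ ∅; common: ∅.
  x = 4: f ≡ 0 at y ∈ {8}; g ≡ 0 at y ∈ {6, 8}; common: {8}.
  x = 5: f ≡ 0 at y ∈ {8}; g ≡ 0 at y ∈ ∅; common: ∅.
  x = 6: f ≡ 0 at y ∈ {8}; g ≡ 0 at y ∈ {0, 3}; common: ∅.
  x = 7: f ≡ 0 at y ∈ {8}; g ≡ 0 at y ∈ ∅; common: ∅.
  x = 8: f ≡ 0 at y ∈ {8}; g ≡ 0 at y ∈ ∅; common: ∅.
  x = 9: f ≡ 0 at y ∈ {8}; g ≡ 0 at y ∈ {5, 9}; common: ∅.
  x = 10: f ≡ 0 at y ∈ {8}; g ≡ 0 at y ∈ {5, 9}; common: ∅.
Collecting: common zeros = {(4, 8)}, so the count is 1.
Comparison with the Bézout bound: 1 ≤ 2 = deg(f)·deg(g), as expected for curves with no common component (the affine F_11-count falls short of the bound because intersections may lie at infinity, over extension fields, or carry multiplicity).


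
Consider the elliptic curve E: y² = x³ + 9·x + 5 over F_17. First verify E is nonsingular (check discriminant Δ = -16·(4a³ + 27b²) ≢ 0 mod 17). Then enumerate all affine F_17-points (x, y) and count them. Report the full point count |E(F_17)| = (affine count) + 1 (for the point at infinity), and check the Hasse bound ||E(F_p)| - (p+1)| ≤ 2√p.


Affine points = {(1, 7), (1, 10), (3, 5), (3, 12), (9, 4), (9, 13), (14, 6), (14, 11), (15, 8), (15, 9)}; affine count = 10; |E(F_17)| = 11.

Discriminant check: Δ ∝ 4a³ + 27b² = 4·9³ + 27·5² = 4·729 + 27·25 ≡ 4 (mod 17). Nonzero ⇒ E is nonsingular.
For each x ∈ F_17, compute rhs = x³ + 9·x + 5 mod 17, then count y ∈ F_17 with y² ≡ rhs.
  x = 0: rhs = 5, matching y values: none (0 points).
  x = 1: rhs = 15, matching y values: 7, 10 (2 points).
  x = 2: rhs = 14, matching y values: none (0 points).
  x = 3: rhs = 8, matching y values: 5, 12 (2 points).
  x = 4: rhs = 3, matching y values: none (0 points).
  x = 5: rhs = 5, matching y values: none (0 points).
  x = 6: rhs = 3, matching y values: none (0 points).
  x = 7: rhs = 3, matching y values: none (0 points).
  x = 8: rhs = 11, matching y values: none (0 points).
  x = 9: rhs = 16, matching y values: 4, 13 (2 points).
  x = 10: rhs = 7, matching y values: none (0 points).
  x = 11: rhs = 7, matching y values: none (0 points).
  x = 12: rhs = 5, matching y values: none (0 points).
  x = 13: rhs = 7, matching y values: none (0 points).
  x = 14: rhs = 2, matching y values: 6, 11 (2 points).
  x = 15: rhs = 13, matching y values: 8, 9 (2 points).
  x = 16: rhs = 12, matching y values: none (0 points).
Total affine count: 10.
Full point count |E(F_17)| = 10 + 1 = 11.
Hasse bound: |11 − (17+1)| = |-7| = 7 ≤ 2√17 ≈ 8.2462 ✓.


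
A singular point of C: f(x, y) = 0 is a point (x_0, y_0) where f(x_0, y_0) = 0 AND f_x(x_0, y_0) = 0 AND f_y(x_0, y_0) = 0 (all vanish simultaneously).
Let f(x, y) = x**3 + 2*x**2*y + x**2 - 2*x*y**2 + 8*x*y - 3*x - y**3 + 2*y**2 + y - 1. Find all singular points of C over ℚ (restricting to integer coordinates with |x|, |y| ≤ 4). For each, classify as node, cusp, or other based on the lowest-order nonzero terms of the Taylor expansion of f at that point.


Singular points: {(-1, 1)}; classification: cusp.

Compute partial derivatives:
  f_x = 3*x**2 + 4*x*y + 2*x - 2*y**2 + 8*y - 3.
  f_y = 2*x**2 - 4*x*y + 8*x - 3*y**2 + 4*y + 1.
Scan x_0 ∈ {−4, ..., 4}. For each x_0, f_y(x_0, y) is a polynomial in y; find its integer roots y ∈ {−4, ..., 4}, then test f_x and f at those candidates.
  x = -4: f_y(-4, y) = -3*y**2 + 20*y + 1; no integer root y with |y| ≤ 4.
  x = -3: f_y(-3, y) = -3*y**2 + 16*y - 5; no integer root y with |y| ≤ 4.
  x = -2: f_y(-2, y) = -3*y**2 + 12*y - 7; no integer root y with |y| ≤ 4.
  x = -1: f_y(-1, y) = -3*y**2 + 8*y - 5; vanishes at y ∈ {1}. (-1, 1): f_x = 0, f = 0 — SINGULAR.
  x = 0: f_y(0, y) = -3*y**2 + 4*y + 1; no integer root y with |y| ≤ 4.
  x = 1: f_y(1, y) = 11 - 3*y**2; no integer root y with |y| ≤ 4.
  x = 2: f_y(2, y) = -3*y**2 - 4*y + 25; no integer root y with |y| ≤ 4.
  x = 3: f_y(3, y) = -3*y**2 - 8*y + 43; no integer root y with |y| ≤ 4.
  x = 4: f_y(4, y) = -3*y**2 - 12*y + 65; no integer root y with |y| ≤ 4.
Only singular point on the grid: (-1, 1).
Classify: substitute x = -1 + u, y = 1 + v and expand: f = u**3 + 2*u**2*v - 2*u*v**2 - v**3 + v**2.
No constant or linear terms (consistent with a singular point). Quadratic part: v**2. Cubic part: u**3 + 2*u**2*v - 2*u*v**2 - v**3.
The quadratic part v**2 is a perfect square, so there is a single (double) tangent line v = 0, i.e. y = 1. Restricting the cubic part to that line (v = 0) leaves u**3 ≠ 0, so f is not divisible by v and the branch is v² ≈ -u**3 to lowest order — this is a cusp.
Classification: cusp.


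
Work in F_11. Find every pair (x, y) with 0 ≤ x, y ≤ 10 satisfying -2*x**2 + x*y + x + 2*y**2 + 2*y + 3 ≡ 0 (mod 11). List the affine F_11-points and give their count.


Affine F_11-points: {(1, 7), (1, 8), (3, 7), (4, 3), (4, 5), (5, 1), (7, 0), (7, 1), (9, 3), (9, 8), (10, 0), (10, 5)}; count = 12.

For each of the 121 pairs (x, y) ∈ F_11², evaluate f(x, y) mod 11. Record the zeros.
  x = 0: [0↦3, 1↦7, 2↦4, 3↦5, 4↦10, 5↦8, 6↦10, 7↦5, 8↦4, 9↦7, 10↦3]  zeros at y ∈ ∅
  x = 1: [0↦2, 1↦7, 2↦5, 3↦7, 4↦2, 5↦1, 6↦4, 7↦0, 8↦0, 9↦4, 10↦1]  zeros at y ∈ {7, 8}
  x = 2: [0↦8, 1↦3, 2↦2, 3↦5, 4↦1, 5↦1, 6↦5, 7↦2, 8↦3, 9↦8, 10↦6]  zeros at y ∈ ∅
  x = 3: [0↦10, 1↦6, 2↦6, 3↦10, 4↦7, 5↦8, 6↦2, 7↦0, 8↦2, 9↦8, 10↦7]  zeros at y ∈ {7}
  x = 4: [0↦8, 1↦5, 2↦6, 3↦0, 4↦9, 5↦0, 6↦6, 7↦5, 8↦8, 9↦4, 10↦4]  zeros at y ∈ {3, 5}
  x = 5: [0↦2, 1↦0, 2↦2, 3↦8, 4↦7, 5↦10, 6↦6, 7↦6, 8↦10, 9↦7, 10↦8]  zeros at y ∈ {1}
  x = 6: [0↦3, 1↦2, 2↦5, 3↦1, 4↦1, 5↦5, 6↦2, 7↦3, 8↦8, 9↦6, 10↦8]  zeros at y ∈ ∅
  x = 7: [0↦0, 1↦0, 2↦4, 3↦1, 4↦2, 5↦7, 6↦5, 7↦7, 8↦2, 9↦1, 10↦4]  zeros at y ∈ {0, 1}
  x = 8: [0↦4, 1↦5, 2↦10, 3↦8, 4↦10, 5↦5, 6↦4, 7↦7, 8↦3, 9↦3, 10↦7]  zeros at y ∈ ∅
  x = 9: [0↦4, 1↦6, 2↦1, 3↦0, 4↦3, 5↦10, 6↦10, 7↦3, 8↦0, 9↦1, 10↦6]  zeros at y ∈ {3, 8}
  x = 10: [0↦0, 1↦3, 2↦10, 3↦10, 4↦3, 5↦0, 6↦1, 7↦6, 8↦4, 9↦6, 10↦1]  zeros at y ∈ {0, 5}
Collecting zeros: affine points = {(1, 7), (1, 8), (3, 7), (4, 3), (4, 5), (5, 1), (7, 0), (7, 1), (9, 3), (9, 8), (10, 0), (10, 5)}.
Total count |C(F_11)_aff| = 12.


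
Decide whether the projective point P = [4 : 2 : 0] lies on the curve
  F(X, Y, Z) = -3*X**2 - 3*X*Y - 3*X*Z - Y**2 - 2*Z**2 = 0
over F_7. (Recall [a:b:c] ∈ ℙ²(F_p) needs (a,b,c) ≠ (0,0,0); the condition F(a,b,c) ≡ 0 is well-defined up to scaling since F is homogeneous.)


F(4,2,0) ≡ 1 (mod 7); P is NOT on the curve.

Evaluate F(4, 2, 0) term-by-term (mod 7).
  -3*X**2 ↦ -3·16·1·1 = -48
  -3*X*Y ↦ -3·4·2·1 = -24
  -3*X*Z ↦ -3·4·1·0 = 0
  -Y**2 ↦ -1·1·4·1 = -4
  -2*Z**2 ↦ -2·1·1·0 = 0
Sum: F(4, 2, 0) = (-48) + (-24) + (0) + (-4) + (0) = -76.
Reducing mod 7: -76 ≡ 1 (mod 7).
Since F(a, b, c) ≡ 1 ≠ 0 (mod 7), P does NOT lie on the curve.


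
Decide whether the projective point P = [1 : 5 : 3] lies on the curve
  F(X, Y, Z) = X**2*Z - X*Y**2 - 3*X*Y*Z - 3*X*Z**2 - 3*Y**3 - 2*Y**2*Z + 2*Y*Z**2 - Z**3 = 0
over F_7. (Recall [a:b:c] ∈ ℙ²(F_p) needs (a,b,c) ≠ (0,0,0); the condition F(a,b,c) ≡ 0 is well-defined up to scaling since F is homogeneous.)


F(1,5,3) ≡ 4 (mod 7); P is NOT on the curve.

Evaluate F(1, 5, 3) term-by-term (mod 7).
  X**2*Z ↦ 1·1·1·3 = 3
  -X*Y**2 ↦ -1·1·25·1 = -25
  -3*X*Y*Z ↦ -3·1·5·3 = -45
  -3*X*Z**2 ↦ -3·1·1·9 = -27
  -3*Y**3 ↦ -3·1·125·1 = -375
  -2*Y**2*Z ↦ -2·1·25·3 = -150
  2*Y*Z**2 ↦ 2·1·5·9 = 90
  -Z**3 ↦ -1·1·1·27 = -27
Sum: F(1, 5, 3) = (3) + (-25) + (-45) + (-27) + (-375) + (-150) + (90) + (-27) = -556.
Reducing mod 7: -556 ≡ 4 (mod 7).
Since F(a, b, c) ≡ 4 ≠ 0 (mod 7), P does NOT lie on the curve.


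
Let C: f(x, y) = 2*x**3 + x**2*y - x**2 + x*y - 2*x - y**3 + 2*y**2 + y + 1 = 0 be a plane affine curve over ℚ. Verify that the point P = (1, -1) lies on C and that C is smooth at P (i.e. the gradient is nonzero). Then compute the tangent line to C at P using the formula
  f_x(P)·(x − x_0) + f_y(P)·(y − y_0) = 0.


Tangent line at P: -x - 4*y - 3 = 0.

Step 1: f(1, -1) = 0, so P lies on C.
Step 2: partial derivatives
  f_x(x, y) = 6*x**2 + 2*x*y - 2*x + y - 2, f_y(x, y) = x**2 + x - 3*y**2 + 4*y + 1.
  f_x(P) = -1, f_y(P) = -4 (gradient nonzero, so P is smooth).
Step 3: tangent line at P: -1·(x − 1) + -4·(y − -1) = 0.
Expanding: -x - 4*y - 3 = 0.


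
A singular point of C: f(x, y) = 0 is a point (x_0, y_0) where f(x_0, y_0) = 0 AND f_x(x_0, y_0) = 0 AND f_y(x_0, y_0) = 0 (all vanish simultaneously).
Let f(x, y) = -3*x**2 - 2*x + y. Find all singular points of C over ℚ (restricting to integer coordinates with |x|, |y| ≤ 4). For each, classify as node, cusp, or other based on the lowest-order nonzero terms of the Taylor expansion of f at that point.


No singular points in the scanned grid; C is smooth there.

Compute partial derivatives:
  f_x = -6*x - 2.
  f_y = 1.
f_y = 1 is a nonzero constant, so f_y never vanishes: no point (x, y) can satisfy f = f_x = f_y = 0. In particular no (x, y) ∈ {−4, ..., 4}² is singular; the curve is smooth.


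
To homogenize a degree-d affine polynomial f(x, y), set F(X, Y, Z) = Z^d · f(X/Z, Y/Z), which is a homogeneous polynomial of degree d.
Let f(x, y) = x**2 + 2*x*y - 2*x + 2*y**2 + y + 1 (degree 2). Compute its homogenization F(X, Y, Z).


F(X, Y, Z) = X**2 + 2*X*Y - 2*X*Z + 2*Y**2 + Y*Z + Z**2

deg(f) = 2.
Substitute x = X/Z, y = Y/Z into f, then multiply by Z^2.
  monomial 1·x^2·y^0 ↦ 1·X^2·Y^0·Z^0.
  monomial 2·x^1·y^1 ↦ 2·X^1·Y^1·Z^0.
  monomial -2·x^1·y^0 ↦ -2·X^1·Y^0·Z^1.
  monomial 2·x^0·y^2 ↦ 2·X^0·Y^2·Z^0.
  monomial 1·x^0·y^1 ↦ 1·X^0·Y^1·Z^1.
  monomial 1·x^0·y^0 ↦ 1·X^0·Y^0·Z^2.
Collecting: F(X, Y, Z) = X**2 + 2*X*Y - 2*X*Z + 2*Y**2 + Y*Z + Z**2.


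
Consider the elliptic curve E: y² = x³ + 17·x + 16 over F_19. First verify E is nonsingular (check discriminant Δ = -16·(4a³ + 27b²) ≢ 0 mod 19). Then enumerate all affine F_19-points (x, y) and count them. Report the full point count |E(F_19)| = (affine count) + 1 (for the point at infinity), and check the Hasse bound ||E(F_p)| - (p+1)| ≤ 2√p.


Affine points = {(0, 4), (0, 15), (2, 1), (2, 18), (5, 6), (5, 13), (6, 7), (6, 12), (9, 9), (9, 10), (15, 6), (15, 13), (18, 6), (18, 13)}; affine count = 14; |E(F_19)| = 15.

Discriminant check: Δ ∝ 4a³ + 27b² = 4·17³ + 27·16² = 4·4913 + 27·256 ≡ 2 (mod 19). Nonzero ⇒ E is nonsingular.
For each x ∈ F_19, compute rhs = x³ + 17·x + 16 mod 19, then count y ∈ F_19 with y² ≡ rhs.
  x = 0: rhs = 16, matching y values: 4, 15 (2 points).
  x = 1: rhs = 15, matching y values: none (0 points).
  x = 2: rhs = 1, matching y values: 1, 18 (2 points).
  x = 3: rhs = 18, matching y values: none (0 points).
  x = 4: rhs = 15, matching y values: none (0 points).
  x = 5: rhs = 17, matching y values: 6, 13 (2 points).
  x = 6: rhs = 11, matching y values: 7, 12 (2 points).
  x = 7: rhs = 3, matching y values: none (0 points).
  x = 8: rhs = 18, matching y values: none (0 points).
  x = 9: rhs = 5, matching y values: 9, 10 (2 points).
  x = 10: rhs = 8, matching y values: none (0 points).
  x = 11: rhs = 14, matching y values: none (0 points).
  x = 12: rhs = 10, matching y values: none (0 points).
  x = 13: rhs = 2, matching y values: none (0 points).
  x = 14: rhs = 15, matching y values: none (0 points).
  x = 15: rhs = 17, matching y values: 6, 13 (2 points).
  x = 16: rhs = 14, matching y values: none (0 points).
  x = 17: rhs = 12, matching y values: none (0 points).
  x = 18: rhs = 17, matching y values: 6, 13 (2 points).
Total affine count: 14.
Full point count |E(F_19)| = 14 + 1 = 15.
Hasse bound: |15 − (19+1)| = |-5| = 5 ≤ 2√19 ≈ 8.7178 ✓.


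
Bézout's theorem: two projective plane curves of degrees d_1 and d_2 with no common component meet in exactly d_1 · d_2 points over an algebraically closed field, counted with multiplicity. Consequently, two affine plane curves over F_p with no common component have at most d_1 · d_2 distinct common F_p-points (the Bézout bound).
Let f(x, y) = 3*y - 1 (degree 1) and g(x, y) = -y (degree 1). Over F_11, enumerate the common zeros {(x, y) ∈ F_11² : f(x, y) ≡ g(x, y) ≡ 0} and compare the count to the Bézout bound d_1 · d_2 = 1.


Common zeros: ∅; count = 0; Bézout bound = 1.

deg(f) = 1, deg(g) = 1, so Bézout bound = 1.
Scan x ∈ F_11. For each x, list the y ∈ F_11 with f(x, y) ≡ 0 and those with g(x, y) ≡ 0 (mod 11); the common zeros in that column are the intersection.
  x = 0: f ≡ 0 at y ∈ {4}; g ≡ 0 at y ∈ {0}; common: ∅.
  x = 1: f ≡ 0 at y ∈ {4}; g ≡ 0 at y ∈ {0}; common: ∅.
  x = 2: f ≡ 0 at y ∈ {4}; g ≡ 0 at y ∈ {0}; common: ∅.
  x = 3: f ≡ 0 at y ∈ {4}; g ≡ 0 at y ∈ {0}; common: ∅.
  x = 4: f ≡ 0 at y ∈ {4}; g ≡ 0 at y ∈ {0}; common: ∅.
  x = 5: f ≡ 0 at y ∈ {4}; g ≡ 0 at y ∈ {0}; common: ∅.
  x = 6: f ≡ 0 at y ∈ {4}; g ≡ 0 at y ∈ {0}; common: ∅.
  x = 7: f ≡ 0 at y ∈ {4}; g ≡ 0 at y ∈ {0}; common: ∅.
  x = 8: f ≡ 0 at y ∈ {4}; g ≡ 0 at y ∈ {0}; common: ∅.
  x = 9: f ≡ 0 at y ∈ {4}; g ≡ 0 at y ∈ {0}; common: ∅.
  x = 10: f ≡ 0 at y ∈ {4}; g ≡ 0 at y ∈ {0}; common: ∅.
Collecting: common zeros = ∅, so the count is 0.
Comparison with the Bézout bound: 0 ≤ 1 = deg(f)·deg(g), as expected for curves with no common component (the affine F_11-count falls short of the bound because intersections may lie at infinity, over extension fields, or carry multiplicity).


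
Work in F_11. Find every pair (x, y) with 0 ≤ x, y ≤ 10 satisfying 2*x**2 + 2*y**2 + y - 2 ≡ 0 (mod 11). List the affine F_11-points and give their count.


Affine F_11-points: {(1, 0), (1, 5), (3, 7), (3, 9), (4, 1), (4, 4), (7, 1), (7, 4), (8, 7), (8, 9), (10, 0), (10, 5)}; count = 12.

For each of the 121 pairs (x, y) ∈ F_11², evaluate f(x, y) mod 11. Record the zeros.
  x = 0: [0↦9, 1↦1, 2↦8, 3↦8, 4↦1, 5↦9, 6↦10, 7↦4, 8↦2, 9↦4, 10↦10]  zeros at y ∈ ∅
  x = 1: [0↦0, 1↦3, 2↦10, 3↦10, 4↦3, 5↦0, 6↦1, 7↦6, 8↦4, 9↦6, 10↦1]  zeros at y ∈ {0, 5}
  x = 2: [0↦6, 1↦9, 2↦5, 3↦5, 4↦9, 5↦6, 6↦7, 7↦1, 8↦10, 9↦1, 10↦7]  zeros at y ∈ ∅
  x = 3: [0↦5, 1↦8, 2↦4, 3↦4, 4↦8, 5↦5, 6↦6, 7↦0, 8↦9, 9↦0, 10↦6]  zeros at y ∈ {7, 9}
  x = 4: [0↦8, 1↦0, 2↦7, 3↦7, 4↦0, 5↦8, 6↦9, 7↦3, 8↦1, 9↦3, 10↦9]  zeros at y ∈ {1, 4}
  x = 5: [0↦4, 1↦7, 2↦3, 3↦3, 4↦7, 5↦4, 6↦5, 7↦10, 8↦8, 9↦10, 10↦5]  zeros at y ∈ ∅
  x = 6: [0↦4, 1↦7, 2↦3, 3↦3, 4↦7, 5↦4, 6↦5, 7↦10, 8↦8, 9↦10, 10↦5]  zeros at y ∈ ∅
  x = 7: [0↦8, 1↦0, 2↦7, 3↦7, 4↦0, 5↦8, 6↦9, 7↦3, 8↦1, 9↦3, 10↦9]  zeros at y ∈ {1, 4}
  x = 8: [0↦5, 1↦8, 2↦4, 3↦4, 4↦8, 5↦5, 6↦6, 7↦0, 8↦9, 9↦0, 10↦6]  zeros at y ∈ {7, 9}
  x = 9: [0↦6, 1↦9, 2↦5, 3↦5, 4↦9, 5↦6, 6↦7, 7↦1, 8↦10, 9↦1, 10↦7]  zeros at y ∈ ∅
  x = 10: [0↦0, 1↦3, 2↦10, 3↦10, 4↦3, 5↦0, 6↦1, 7↦6, 8↦4, 9↦6, 10↦1]  zeros at y ∈ {0, 5}
Collecting zeros: affine points = {(1, 0), (1, 5), (3, 7), (3, 9), (4, 1), (4, 4), (7, 1), (7, 4), (8, 7), (8, 9), (10, 0), (10, 5)}.
Total count |C(F_11)_aff| = 12.


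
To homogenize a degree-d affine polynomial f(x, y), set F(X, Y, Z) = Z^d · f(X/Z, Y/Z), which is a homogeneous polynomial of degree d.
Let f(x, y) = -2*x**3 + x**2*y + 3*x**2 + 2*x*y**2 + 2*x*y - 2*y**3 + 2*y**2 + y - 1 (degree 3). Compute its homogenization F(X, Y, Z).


F(X, Y, Z) = -2*X**3 + X**2*Y + 3*X**2*Z + 2*X*Y**2 + 2*X*Y*Z - 2*Y**3 + 2*Y**2*Z + Y*Z**2 - Z**3

deg(f) = 3.
Substitute x = X/Z, y = Y/Z into f, then multiply by Z^3.
  monomial -2·x^3·y^0 ↦ -2·X^3·Y^0·Z^0.
  monomial 1·x^2·y^1 ↦ 1·X^2·Y^1·Z^0.
  monomial 3·x^2·y^0 ↦ 3·X^2·Y^0·Z^1.
  monomial 2·x^1·y^2 ↦ 2·X^1·Y^2·Z^0.
  monomial 2·x^1·y^1 ↦ 2·X^1·Y^1·Z^1.
  monomial -2·x^0·y^3 ↦ -2·X^0·Y^3·Z^0.
  monomial 2·x^0·y^2 ↦ 2·X^0·Y^2·Z^1.
  monomial 1·x^0·y^1 ↦ 1·X^0·Y^1·Z^2.
  monomial -1·x^0·y^0 ↦ -1·X^0·Y^0·Z^3.
Collecting: F(X, Y, Z) = -2*X**3 + X**2*Y + 3*X**2*Z + 2*X*Y**2 + 2*X*Y*Z - 2*Y**3 + 2*Y**2*Z + Y*Z**2 - Z**3.


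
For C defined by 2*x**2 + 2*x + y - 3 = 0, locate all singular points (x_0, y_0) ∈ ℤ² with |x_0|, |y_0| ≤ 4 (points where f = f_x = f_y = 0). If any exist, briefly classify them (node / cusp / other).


No singular points in the scanned grid; C is smooth there.

Compute partial derivatives:
  f_x = 4*x + 2.
  f_y = 1.
f_y = 1 is a nonzero constant, so f_y never vanishes: no point (x, y) can satisfy f = f_x = f_y = 0. In particular no (x, y) ∈ {−4, ..., 4}² is singular; the curve is smooth.


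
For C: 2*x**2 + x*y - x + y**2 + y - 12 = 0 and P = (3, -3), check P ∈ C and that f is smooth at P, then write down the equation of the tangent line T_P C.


Tangent line at P: 8*x - 2*y - 30 = 0.

Step 1: f(3, -3) = 0, so P lies on C.
Step 2: partial derivatives
  f_x(x, y) = 4*x + y - 1, f_y(x, y) = x + 2*y + 1.
  f_x(P) = 8, f_y(P) = -2 (gradient nonzero, so P is smooth).
Step 3: tangent line at P: 8·(x − 3) + -2·(y − -3) = 0.
Expanding: 8*x - 2*y - 30 = 0.


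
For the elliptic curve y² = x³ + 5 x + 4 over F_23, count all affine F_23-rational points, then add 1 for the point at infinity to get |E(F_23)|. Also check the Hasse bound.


Affine points = {(0, 2), (0, 21), (3, 0), (5, 4), (5, 19), (8, 2), (8, 21), (13, 9), (13, 14), (14, 9), (14, 14), (15, 2), (15, 21), (19, 9), (19, 14), (20, 10), (20, 13), (21, 3), (21, 20)}; affine count = 19; |E(F_23)| = 20.

Discriminant check: Δ ∝ 4a³ + 27b² = 4·5³ + 27·4² = 4·125 + 27·16 ≡ 12 (mod 23). Nonzero ⇒ E is nonsingular.
For each x ∈ F_23, compute rhs = x³ + 5·x + 4 mod 23, then count y ∈ F_23 with y² ≡ rhs.
  x = 0: rhs = 4, matching y values: 2, 21 (2 points).
  x = 1: rhs = 10, matching y values: none (0 points).
  x = 2: rhs = 22, matching y values: none (0 points).
  x = 3: rhs = 0, matching y values: 0 (1 points).
  x = 4: rhs = 19, matching y values: none (0 points).
  x = 5: rhs = 16, matching y values: 4, 19 (2 points).
  x = 6: rhs = 20, matching y values: none (0 points).
  x = 7: rhs = 14, matching y values: none (0 points).
  x = 8: rhs = 4, matching y values: 2, 21 (2 points).
  x = 9: rhs = 19, matching y values: none (0 points).
  x = 10: rhs = 19, matching y values: none (0 points).
  x = 11: rhs = 10, matching y values: none (0 points).
  x = 12: rhs = 21, matching y values: none (0 points).
  x = 13: rhs = 12, matching y values: 9, 14 (2 points).
  x = 14: rhs = 12, matching y values: 9, 14 (2 points).
  x = 15: rhs = 4, matching y values: 2, 21 (2 points).
  x = 16: rhs = 17, matching y values: none (0 points).
  x = 17: rhs = 11, matching y values: none (0 points).
  x = 18: rhs = 15, matching y values: none (0 points).
  x = 19: rhs = 12, matching y values: 9, 14 (2 points).
  x = 20: rhs = 8, matching y values: 10, 13 (2 points).
  x = 21: rhs = 9, matching y values: 3, 20 (2 points).
  x = 22: rhs = 21, matching y values: none (0 points).
Total affine count: 19.
Full point count |E(F_23)| = 19 + 1 = 20.
Hasse bound: |20 − (23+1)| = |-4| = 4 ≤ 2√23 ≈ 9.5917 ✓.


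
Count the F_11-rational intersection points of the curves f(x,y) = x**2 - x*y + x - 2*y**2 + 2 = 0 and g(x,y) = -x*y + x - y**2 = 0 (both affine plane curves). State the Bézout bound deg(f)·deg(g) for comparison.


Common zeros: ∅; count = 0; Bézout bound = 4.

deg(f) = 2, deg(g) = 2, so Bézout bound = 4.
Scan x ∈ F_11. For each x, list the y ∈ F_11 with f(x, y) ≡ 0 and those with g(x, y) ≡ 0 (mod 11); the common zeros in that column are the intersection.
  x = 0: f ≡ 0 at y ∈ {1, 10}; g ≡ 0 at y ∈ {0}; common: ∅.
  x = 1: f ≡ 0 at y ∈ {8}; g ≡ 0 at y ∈ {3, 7}; common: ∅.
  x = 2: f ≡ 0 at y ∈ ∅; g ≡ 0 at y ∈ {4, 5}; common: ∅.
  x = 3: f ≡ 0 at y ∈ {2}; g ≡ 0 at y ∈ ∅; common: ∅.
  x = 4: f ≡ 0 at y ∈ {0, 9}; g ≡ 0 at y ∈ ∅; common: ∅.
  x = 5: f ≡ 0 at y ∈ ∅; g ≡ 0 at y ∈ {8, 9}; common: ∅.
  x = 6: f ≡ 0 at y ∈ {0, 8}; g ≡ 0 at y ∈ {6, 10}; common: ∅.
  x = 7: f ≡ 0 at y ∈ ∅; g ≡ 0 at y ∈ {2}; common: ∅.
  x = 8: f ≡ 0 at y ∈ ∅; g ≡ 0 at y ∈ ∅; common: ∅.
  x = 9: f ≡ 0 at y ∈ {2, 10}; g ≡ 0 at y ∈ ∅; common: ∅.
  x = 10: f ≡ 0 at y ∈ ∅; g ≡ 0 at y ∈ ∅; common: ∅.
Collecting: common zeros = ∅, so the count is 0.
Comparison with the Bézout bound: 0 ≤ 4 = deg(f)·deg(g), as expected for curves with no common component (the affine F_11-count falls short of the bound because intersections may lie at infinity, over extension fields, or carry multiplicity).


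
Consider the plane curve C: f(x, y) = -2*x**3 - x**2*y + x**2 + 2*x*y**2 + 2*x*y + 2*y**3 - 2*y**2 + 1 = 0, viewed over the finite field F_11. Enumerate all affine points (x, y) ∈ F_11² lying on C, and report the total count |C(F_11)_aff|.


Affine F_11-points: {(1, 0), (1, 4), (1, 7), (2, 0), (2, 10), (3, 0), (4, 10), (5, 3), (6, 1), (6, 6), (6, 10), (8, 7), (10, 7), (10, 8), (10, 9)}; count = 15.

For each of the 121 pairs (x, y) ∈ F_11², evaluate f(x, y) mod 11. Record the zeros.
  x = 0: [0↦1, 1↦1, 2↦9, 3↦4, 4↦9, 5↦3, 6↦9, 7↦6, 8↦6, 9↦10, 10↦8]  zeros at y ∈ ∅
  x = 1: [0↦0, 1↦3, 2↦7, 3↦2, 4↦0, 5↦2, 6↦9, 7↦0, 8↦9, 9↦4, 10↦8]  zeros at y ∈ {0, 4, 7}
  x = 2: [0↦0, 1↦4, 2↦2, 3↦6, 4↦6, 5↦3, 6↦9, 7↦3, 8↦8, 9↦3, 10↦0]  zeros at y ∈ {0, 10}
  x = 3: [0↦0, 1↦3, 2↦4, 3↦4, 4↦4, 5↦5, 6↦8, 7↦3, 8↦2, 9↦6, 10↦5]  zeros at y ∈ {0}
  x = 4: [0↦10, 1↦10, 2↦1, 3↦6, 4↦4, 5↦7, 6↦5, 7↦10, 8↦1, 9↦1, 10↦0]  zeros at y ∈ {10}
  x = 5: [0↦7, 1↦2, 2↦3, 3↦0, 4↦5, 5↦8, 6↦10, 7↦1, 8↦4, 9↦9, 10↦6]  zeros at y ∈ {3}
  x = 6: [0↦1, 1↦0, 2↦9, 3↦7, 4↦6, 5↦7, 6↦0, 7↦8, 8↦10, 9↦7, 10↦0]  zeros at y ∈ {1, 6, 10}
  x = 7: [0↦2, 1↦3, 2↦7, 3↦4, 4↦6, 5↦3, 6↦7, 7↦8, 8↦7, 9↦5, 10↦3]  zeros at y ∈ ∅
  x = 8: [0↦9, 1↦10, 2↦7, 3↦1, 4↦4, 5↦6, 6↦8, 7↦0, 8↦5, 9↦2, 10↦3]  zeros at y ∈ {7}
  x = 9: [0↦10, 1↦9, 2↦8, 3↦8, 4↦10, 5↦4, 6↦2, 7↦5, 8↦3, 9↦8, 10↦10]  zeros at y ∈ ∅
  x = 10: [0↦4, 1↦10, 2↦9, 3↦2, 4↦1, 5↦7, 6↦10, 7↦0, 8↦0, 9↦0, 10↦1]  zeros at y ∈ {7, 8, 9}
Collecting zeros: affine points = {(1, 0), (1, 4), (1, 7), (2, 0), (2, 10), (3, 0), (4, 10), (5, 3), (6, 1), (6, 6), (6, 10), (8, 7), (10, 7), (10, 8), (10, 9)}.
Total count |C(F_11)_aff| = 15.


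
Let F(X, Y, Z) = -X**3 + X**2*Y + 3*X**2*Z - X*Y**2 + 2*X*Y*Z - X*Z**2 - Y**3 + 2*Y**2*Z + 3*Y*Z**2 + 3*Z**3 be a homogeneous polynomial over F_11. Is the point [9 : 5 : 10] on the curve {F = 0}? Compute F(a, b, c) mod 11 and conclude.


F(9,5,10) ≡ 2 (mod 11); P is NOT on the curve.

Evaluate F(9, 5, 10) term-by-term (mod 11).
  -X**3 ↦ -1·729·1·1 = -729
  X**2*Y ↦ 1·81·5·1 = 405
  3*X**2*Z ↦ 3·81·1·10 = 2430
  -X*Y**2 ↦ -1·9·25·1 = -225
  2*X*Y*Z ↦ 2·9·5·10 = 900
  -X*Z**2 ↦ -1·9·1·100 = -900
  -Y**3 ↦ -1·1·125·1 = -125
  2*Y**2*Z ↦ 2·1·25·10 = 500
  3*Y*Z**2 ↦ 3·1·5·100 = 1500
  3*Z**3 ↦ 3·1·1·1000 = 3000
Sum: F(9, 5, 10) = (-729) + (405) + (2430) + (-225) + (900) + (-900) + (-125) + (500) + (1500) + (3000) = 6756.
Reducing mod 11: 6756 ≡ 2 (mod 11).
Since F(a, b, c) ≡ 2 ≠ 0 (mod 11), P does NOT lie on the curve.


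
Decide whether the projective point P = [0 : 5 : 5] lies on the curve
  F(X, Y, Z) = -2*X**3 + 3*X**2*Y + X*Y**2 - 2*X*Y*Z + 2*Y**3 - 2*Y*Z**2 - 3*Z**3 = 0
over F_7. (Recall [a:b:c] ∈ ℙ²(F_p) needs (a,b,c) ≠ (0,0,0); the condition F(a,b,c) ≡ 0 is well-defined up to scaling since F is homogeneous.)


F(0,5,5) ≡ 3 (mod 7); P is NOT on the curve.

Evaluate F(0, 5, 5) term-by-term (mod 7).
  -2*X**3 ↦ -2·0·1·1 = 0
  3*X**2*Y ↦ 3·0·5·1 = 0
  X*Y**2 ↦ 1·0·25·1 = 0
  -2*X*Y*Z ↦ -2·0·5·5 = 0
  2*Y**3 ↦ 2·1·125·1 = 250
  -2*Y*Z**2 ↦ -2·1·5·25 = -250
  -3*Z**3 ↦ -3·1·1·125 = -375
Sum: F(0, 5, 5) = (0) + (0) + (0) + (0) + (250) + (-250) + (-375) = -375.
Reducing mod 7: -375 ≡ 3 (mod 7).
Since F(a, b, c) ≡ 3 ≠ 0 (mod 7), P does NOT lie on the curve.


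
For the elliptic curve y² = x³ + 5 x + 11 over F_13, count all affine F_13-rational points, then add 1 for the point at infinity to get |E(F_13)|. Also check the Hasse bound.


Affine points = {(1, 2), (1, 11), (2, 4), (2, 9), (3, 1), (3, 12), (4, 2), (4, 11), (6, 6), (6, 7), (7, 5), (7, 8), (8, 2), (8, 11)}; affine count = 14; |E(F_13)| = 15.

Discriminant check: Δ ∝ 4a³ + 27b² = 4·5³ + 27·11² = 4·125 + 27·121 ≡ 10 (mod 13). Nonzero ⇒ E is nonsingular.
For each x ∈ F_13, compute rhs = x³ + 5·x + 11 mod 13, then count y ∈ F_13 with y² ≡ rhs.
  x = 0: rhs = 11, matching y values: none (0 points).
  x = 1: rhs = 4, matching y values: 2, 11 (2 points).
  x = 2: rhs = 3, matching y values: 4, 9 (2 points).
  x = 3: rhs = 1, matching y values: 1, 12 (2 points).
  x = 4: rhs = 4, matching y values: 2, 11 (2 points).
  x = 5: rhs = 5, matching y values: none (0 points).
  x = 6: rhs = 10, matching y values: 6, 7 (2 points).
  x = 7: rhs = 12, matching y values: 5, 8 (2 points).
  x = 8: rhs = 4, matching y values: 2, 11 (2 points).
  x = 9: rhs = 5, matching y values: none (0 points).
  x = 10: rhs = 8, matching y values: none (0 points).
  x = 11: rhs = 6, matching y values: none (0 points).
  x = 12: rhs = 5, matching y values: none (0 points).
Total affine count: 14.
Full point count |E(F_13)| = 14 + 1 = 15.
Hasse bound: |15 − (13+1)| = |1| = 1 ≤ 2√13 ≈ 7.2111 ✓.


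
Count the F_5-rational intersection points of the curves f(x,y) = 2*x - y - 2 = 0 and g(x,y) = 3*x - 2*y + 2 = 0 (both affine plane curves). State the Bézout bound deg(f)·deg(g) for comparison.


Common zeros: {(1, 0)}; count = 1; Bézout bound = 1.

deg(f) = 1, deg(g) = 1, so Bézout bound = 1.
Scan x ∈ F_5. For each x, list the y ∈ F_5 with f(x, y) ≡ 0 and those with g(x, y) ≡ 0 (mod 5); the common zeros in that column are the intersection.
  x = 0: f ≡ 0 at y ∈ {3}; g ≡ 0 at y ∈ {1}; common: ∅.
  x = 1: f ≡ 0 at y ∈ {0}; g ≡ 0 at y ∈ {0}; common: {0}.
  x = 2: f ≡ 0 at y ∈ {2}; g ≡ 0 at y ∈ {4}; common: ∅.
  x = 3: f ≡ 0 at y ∈ {4}; g ≡ 0 at y ∈ {3}; common: ∅.
  x = 4: f ≡ 0 at y ∈ {1}; g ≡ 0 at y ∈ {2}; common: ∅.
Collecting: common zeros = {(1, 0)}, so the count is 1.
Comparison with the Bézout bound: 1 ≤ 1 = deg(f)·deg(g), as expected for curves with no common component (the bound is attained).


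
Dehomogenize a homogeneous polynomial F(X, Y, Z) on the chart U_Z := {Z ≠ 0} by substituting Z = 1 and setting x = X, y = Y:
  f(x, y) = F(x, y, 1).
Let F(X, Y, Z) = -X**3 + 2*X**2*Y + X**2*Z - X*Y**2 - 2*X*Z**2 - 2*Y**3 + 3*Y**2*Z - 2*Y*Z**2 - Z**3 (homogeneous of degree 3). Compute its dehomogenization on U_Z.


f(x, y) = -x**3 + 2*x**2*y + x**2 - x*y**2 - 2*x - 2*y**3 + 3*y**2 - 2*y - 1

On U_Z we set Z = 1. Each monomial c·X^i·Y^j·Z^k in F becomes c·x^i·y^j·1^k = c·x^i·y^j.
Substituting Z = 1: F(X, Y, 1) = -x**3 + 2*x**2*y + x**2 - x*y**2 - 2*x - 2*y**3 + 3*y**2 - 2*y - 1.
Note: deg(f) ≤ deg(F) = 3; strict inequality happens when F is divisible by Z (lost terms).


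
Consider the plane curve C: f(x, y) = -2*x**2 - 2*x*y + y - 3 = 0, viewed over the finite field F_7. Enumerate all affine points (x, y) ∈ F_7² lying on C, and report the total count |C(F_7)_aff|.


Affine F_7-points: {(0, 3), (1, 2), (2, 1), (3, 0), (4, 0), (4, 1), (4, 2), (4, 3), (4, 4), (4, 5), (4, 6), (5, 5), (6, 4)}; count = 13.

For each of the 49 pairs (x, y) ∈ F_7², evaluate f(x, y) mod 7. Record the zeros.
  x = 0: [0↦4, 1↦5, 2↦6, 3↦0, 4↦1, 5↦2, 6↦3]  zeros at y ∈ {3}
  x = 1: [0↦2, 1↦1, 2↦0, 3↦6, 4↦5, 5↦4, 6↦3]  zeros at y ∈ {2}
  x = 2: [0↦3, 1↦0, 2↦4, 3↦1, 4↦5, 5↦2, 6↦6]  zeros at y ∈ {1}
  x = 3: [0↦0, 1↦2, 2↦4, 3↦6, 4↦1, 5↦3, 6↦5]  zeros at y ∈ {0}
  x = 4: [0↦0, 1↦0, 2↦0, 3↦0, 4↦0, 5↦0, 6↦0]  zeros at y ∈ {0, 1, 2, 3, 4, 5, 6}
  x = 5: [0↦3, 1↦1, 2↦6, 3↦4, 4↦2, 5↦0, 6↦5]  zeros at y ∈ {5}
  x = 6: [0↦2, 1↦5, 2↦1, 3↦4, 4↦0, 5↦3, 6↦6]  zeros at y ∈ {4}
Collecting zeros: affine points = {(0, 3), (1, 2), (2, 1), (3, 0), (4, 0), (4, 1), (4, 2), (4, 3), (4, 4), (4, 5), (4, 6), (5, 5), (6, 4)}.
Total count |C(F_7)_aff| = 13.


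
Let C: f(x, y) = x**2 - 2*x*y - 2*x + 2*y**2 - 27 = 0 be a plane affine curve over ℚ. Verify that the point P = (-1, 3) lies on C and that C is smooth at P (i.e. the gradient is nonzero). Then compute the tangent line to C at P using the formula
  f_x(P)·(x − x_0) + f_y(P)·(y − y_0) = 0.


Tangent line at P: -10*x + 14*y - 52 = 0.

Step 1: f(-1, 3) = 0, so P lies on C.
Step 2: partial derivatives
  f_x(x, y) = 2*x - 2*y - 2, f_y(x, y) = -2*x + 4*y.
  f_x(P) = -10, f_y(P) = 14 (gradient nonzero, so P is smooth).
Step 3: tangent line at P: -10·(x − -1) + 14·(y − 3) = 0.
Expanding: -10*x + 14*y - 52 = 0.


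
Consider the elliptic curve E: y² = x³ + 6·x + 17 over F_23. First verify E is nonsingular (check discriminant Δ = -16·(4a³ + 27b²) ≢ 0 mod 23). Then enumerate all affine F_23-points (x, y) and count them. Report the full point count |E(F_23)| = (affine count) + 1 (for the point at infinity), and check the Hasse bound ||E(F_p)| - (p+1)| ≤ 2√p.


Affine points = {(1, 1), (1, 22), (3, 4), (3, 19), (4, 6), (4, 17), (6, 4), (6, 19), (8, 5), (8, 18), (9, 8), (9, 15), (12, 0), (14, 4), (14, 19), (15, 3), (15, 20), (16, 0), (17, 8), (17, 15), (18, 0), (20, 8), (20, 15)}; affine count = 23; |E(F_23)| = 24.

Discriminant check: Δ ∝ 4a³ + 27b² = 4·6³ + 27·17² = 4·216 + 27·289 ≡ 19 (mod 23). Nonzero ⇒ E is nonsingular.
For each x ∈ F_23, compute rhs = x³ + 6·x + 17 mod 23, then count y ∈ F_23 with y² ≡ rhs.
  x = 0: rhs = 17, matching y values: none (0 points).
  x = 1: rhs = 1, matching y values: 1, 22 (2 points).
  x = 2: rhs = 14, matching y values: none (0 points).
  x = 3: rhs = 16, matching y values: 4, 19 (2 points).
  x = 4: rhs = 13, matching y values: 6, 17 (2 points).
  x = 5: rhs = 11, matching y values: none (0 points).
  x = 6: rhs = 16, matching y values: 4, 19 (2 points).
  x = 7: rhs = 11, matching y values: none (0 points).
  x = 8: rhs = 2, matching y values: 5, 18 (2 points).
  x = 9: rhs = 18, matching y values: 8, 15 (2 points).
  x = 10: rhs = 19, matching y values: none (0 points).
  x = 11: rhs = 11, matching y values: none (0 points).
  x = 12: rhs = 0, matching y values: 0 (1 points).
  x = 13: rhs = 15, matching y values: none (0 points).
  x = 14: rhs = 16, matching y values: 4, 19 (2 points).
  x = 15: rhs = 9, matching y values: 3, 20 (2 points).
  x = 16: rhs = 0, matching y values: 0 (1 points).
  x = 17: rhs = 18, matching y values: 8, 15 (2 points).
  x = 18: rhs = 0, matching y values: 0 (1 points).
  x = 19: rhs = 21, matching y values: none (0 points).
  x = 20: rhs = 18, matching y values: 8, 15 (2 points).
  x = 21: rhs = 20, matching y values: none (0 points).
  x = 22: rhs = 10, matching y values: none (0 points).
Total affine count: 23.
Full point count |E(F_23)| = 23 + 1 = 24.
Hasse bound: |24 − (23+1)| = |0| = 0 ≤ 2√23 ≈ 9.5917 ✓.


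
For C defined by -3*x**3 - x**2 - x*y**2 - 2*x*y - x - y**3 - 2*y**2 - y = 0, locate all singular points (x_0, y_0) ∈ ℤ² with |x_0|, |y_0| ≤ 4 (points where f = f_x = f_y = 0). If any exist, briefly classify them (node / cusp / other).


Singular points: {(0, -1)}; classification: node.

Compute partial derivatives:
  f_x = -9*x**2 - 2*x - y**2 - 2*y - 1.
  f_y = -2*x*y - 2*x - 3*y**2 - 4*y - 1.
Scan x_0 ∈ {−4, ..., 4}. For each x_0, f_y(x_0, y) is a polynomial in y; find its integer roots y ∈ {−4, ..., 4}, then test f_x and f at those candidates.
  x = -4: f_y(-4, y) = -3*y**2 + 4*y + 7; vanishes at y ∈ {-1}. (-4, -1): f_x = -136 ≠ 0.
  x = -3: f_y(-3, y) = -3*y**2 + 2*y + 5; vanishes at y ∈ {-1}. (-3, -1): f_x = -75 ≠ 0.
  x = -2: f_y(-2, y) = 3 - 3*y**2; vanishes at y ∈ {-1, 1}. (-2, -1): f_x = -32 ≠ 0; (-2, 1): f_x = -36 ≠ 0.
  x = -1: f_y(-1, y) = -3*y**2 - 2*y + 1; vanishes at y ∈ {-1}. (-1, -1): f_x = -7 ≠ 0.
  x = 0: f_y(0, y) = -3*y**2 - 4*y - 1; vanishes at y ∈ {-1}. (0, -1): f_x = 0, f = 0 — SINGULAR.
  x = 1: f_y(1, y) = -3*y**2 - 6*y - 3; vanishes at y ∈ {-1}. (1, -1): f_x = -11 ≠ 0.
  x = 2: f_y(2, y) = -3*y**2 - 8*y - 5; vanishes at y ∈ {-1}. (2, -1): f_x = -40 ≠ 0.
  x = 3: f_y(3, y) = -3*y**2 - 10*y - 7; vanishes at y ∈ {-1}. (3, -1): f_x = -87 ≠ 0.
  x = 4: f_y(4, y) = -3*y**2 - 12*y - 9; vanishes at y ∈ {-3, -1}. (4, -3): f_x = -156 ≠ 0; (4, -1): f_x = -152 ≠ 0.
Only singular point on the grid: (0, -1).
Classify: substitute x = 0 + u, y = -1 + v and expand: f = -3*u**3 - u**2 - u*v**2 - v**3 + v**2.
No constant or linear terms (consistent with a singular point). Quadratic part: -u**2 + v**2. Cubic part: -3*u**3 - u*v**2 - v**3.
The quadratic part v**2 - u**2 = (v − u)(v + u) splits into two distinct linear factors, so there are two distinct tangent lines y − -1 = ±(x − 0) — this is a node (ordinary double point).
Classification: node.


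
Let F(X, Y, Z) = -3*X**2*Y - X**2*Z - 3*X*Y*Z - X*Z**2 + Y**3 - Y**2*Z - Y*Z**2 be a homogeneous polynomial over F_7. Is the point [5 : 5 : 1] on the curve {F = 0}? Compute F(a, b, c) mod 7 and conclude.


F(5,5,1) ≡ 0 (mod 7); P is on the curve.

Evaluate F(5, 5, 1) term-by-term (mod 7).
  -3*X**2*Y ↦ -3·25·5·1 = -375
  -X**2*Z ↦ -1·25·1·1 = -25
  -3*X*Y*Z ↦ -3·5·5·1 = -75
  -X*Z**2 ↦ -1·5·1·1 = -5
  Y**3 ↦ 1·1·125·1 = 125
  -Y**2*Z ↦ -1·1·25·1 = -25
  -Y*Z**2 ↦ -1·1·5·1 = -5
Sum: F(5, 5, 1) = (-375) + (-25) + (-75) + (-5) + (125) + (-25) + (-5) = -385.
Reducing mod 7: -385 ≡ 0 (mod 7).
Since F(a, b, c) ≡ 0 (mod 7), P lies on the curve.


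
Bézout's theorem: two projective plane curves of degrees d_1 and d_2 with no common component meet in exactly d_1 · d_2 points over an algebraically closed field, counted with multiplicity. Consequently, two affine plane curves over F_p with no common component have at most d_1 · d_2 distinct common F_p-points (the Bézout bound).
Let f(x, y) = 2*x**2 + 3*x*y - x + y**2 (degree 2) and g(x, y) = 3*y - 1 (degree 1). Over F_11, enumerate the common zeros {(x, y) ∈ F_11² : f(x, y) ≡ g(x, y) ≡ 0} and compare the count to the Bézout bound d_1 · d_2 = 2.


Common zeros: {(5, 4), (6, 4)}; count = 2; Bézout bound = 2.

deg(f) = 2, deg(g) = 1, so Bézout bound = 2.
Scan x ∈ F_11. For each x, list the y ∈ F_11 with f(x, y) ≡ 0 and those with g(x, y) ≡ 0 (mod 11); the common zeros in that column are the intersection.
  x = 0: f ≡ 0 at y ∈ {0}; g ≡ 0 at y ∈ {4}; common: ∅.
  x = 1: f ≡ 0 at y ∈ {2, 6}; g ≡ 0 at y ∈ {4}; common: ∅.
  x = 2: f ≡ 0 at y ∈ {2, 3}; g ≡ 0 at y ∈ {4}; common: ∅.
  x = 3: f ≡ 0 at y ∈ ∅; g ≡ 0 at y ∈ {4}; common: ∅.
  x = 4: f ≡ 0 at y ∈ ∅; g ≡ 0 at y ∈ {4}; common: ∅.
  x = 5: f ≡ 0 at y ∈ {3, 4}; g ≡ 0 at y ∈ {4}; common: {4}.
  x = 6: f ≡ 0 at y ∈ {0, 4}; g ≡ 0 at y ∈ {4}; common: {4}.
  x = 7: f ≡ 0 at y ∈ {6}; g ≡ 0 at y ∈ {4}; common: ∅.
  x = 8: f ≡ 0 at y ∈ ∅; g ≡ 0 at y ∈ {4}; common: ∅.
  x = 9: f ≡ 0 at y ∈ ∅; g ≡ 0 at y ∈ {4}; common: ∅.
  x = 10: f ≡ 0 at y ∈ ∅; g ≡ 0 at y ∈ {4}; common: ∅.
Collecting: common zeros = {(5, 4), (6, 4)}, so the count is 2.
Comparison with the Bézout bound: 2 ≤ 2 = deg(f)·deg(g), as expected for curves with no common component (the bound is attained).


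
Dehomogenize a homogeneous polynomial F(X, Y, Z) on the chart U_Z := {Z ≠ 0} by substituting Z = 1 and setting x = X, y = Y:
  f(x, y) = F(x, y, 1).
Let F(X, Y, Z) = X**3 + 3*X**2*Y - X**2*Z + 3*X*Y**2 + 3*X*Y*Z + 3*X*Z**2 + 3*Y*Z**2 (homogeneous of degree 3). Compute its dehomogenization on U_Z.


f(x, y) = x**3 + 3*x**2*y - x**2 + 3*x*y**2 + 3*x*y + 3*x + 3*y

On U_Z we set Z = 1. Each monomial c·X^i·Y^j·Z^k in F becomes c·x^i·y^j·1^k = c·x^i·y^j.
Substituting Z = 1: F(X, Y, 1) = x**3 + 3*x**2*y - x**2 + 3*x*y**2 + 3*x*y + 3*x + 3*y.
Note: deg(f) ≤ deg(F) = 3; strict inequality happens when F is divisible by Z (lost terms).


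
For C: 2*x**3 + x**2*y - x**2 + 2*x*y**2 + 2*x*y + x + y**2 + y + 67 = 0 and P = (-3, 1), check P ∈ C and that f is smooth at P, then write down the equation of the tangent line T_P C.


Tangent line at P: 59*x - 6*y + 183 = 0.

Step 1: f(-3, 1) = 0, so P lies on C.
Step 2: partial derivatives
  f_x(x, y) = 6*x**2 + 2*x*y - 2*x + 2*y**2 + 2*y + 1, f_y(x, y) = x**2 + 4*x*y + 2*x + 2*y + 1.
  f_x(P) = 59, f_y(P) = -6 (gradient nonzero, so P is smooth).
Step 3: tangent line at P: 59·(x − -3) + -6·(y − 1) = 0.
Expanding: 59*x - 6*y + 183 = 0.
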